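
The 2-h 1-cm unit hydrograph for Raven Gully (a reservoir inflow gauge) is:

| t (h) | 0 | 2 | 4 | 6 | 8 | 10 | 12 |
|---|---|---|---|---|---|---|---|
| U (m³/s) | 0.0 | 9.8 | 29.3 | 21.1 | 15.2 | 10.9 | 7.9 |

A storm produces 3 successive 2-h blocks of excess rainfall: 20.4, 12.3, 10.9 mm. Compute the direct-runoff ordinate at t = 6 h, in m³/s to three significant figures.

By discrete convolution, Q_j = Σ (P_i / 10 mm) · U_{j−i}.
At t = 6 h (j=3): Q = (20.4/10)·21.1 + (12.3/10)·29.3 + (10.9/10)·9.8 = 89.8 m³/s.

Q ≈ 89.8 m³/s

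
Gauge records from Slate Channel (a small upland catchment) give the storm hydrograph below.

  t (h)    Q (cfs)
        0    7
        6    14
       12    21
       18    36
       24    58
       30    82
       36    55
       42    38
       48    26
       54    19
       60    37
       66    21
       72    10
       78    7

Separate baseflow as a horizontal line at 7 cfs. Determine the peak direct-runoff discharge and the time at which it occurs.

Q_p = 75.0 cfs at t = 30 h

Subtracting baseflow gives direct-runoff ordinates: 0.0, 7.0, 14.0, 29.0, 51.0, 75.0, 48.0, 31.0, 19.0, 12.0, 30.0, 14.0, 3.0, 0.0 cfs.
The maximum is 75.0 cfs, occurring at the reading for t = 30 h.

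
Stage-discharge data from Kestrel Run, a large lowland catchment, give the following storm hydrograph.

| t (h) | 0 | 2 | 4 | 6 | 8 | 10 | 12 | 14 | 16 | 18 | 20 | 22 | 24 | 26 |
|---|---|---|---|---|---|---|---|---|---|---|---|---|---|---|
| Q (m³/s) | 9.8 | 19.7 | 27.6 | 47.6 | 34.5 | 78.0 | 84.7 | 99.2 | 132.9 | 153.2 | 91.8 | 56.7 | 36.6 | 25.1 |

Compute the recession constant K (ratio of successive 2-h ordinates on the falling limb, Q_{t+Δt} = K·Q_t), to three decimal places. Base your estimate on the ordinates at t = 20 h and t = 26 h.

Using the recession-limb readings at t = 20 h and t = 26 h: Q falls from 91.8 to 25.1 m³/s over 3 intervals.
K = (Q₂/Q₁)^(1/3) = (25.1/91.8)^(1/3) = 0.649.

K ≈ 0.649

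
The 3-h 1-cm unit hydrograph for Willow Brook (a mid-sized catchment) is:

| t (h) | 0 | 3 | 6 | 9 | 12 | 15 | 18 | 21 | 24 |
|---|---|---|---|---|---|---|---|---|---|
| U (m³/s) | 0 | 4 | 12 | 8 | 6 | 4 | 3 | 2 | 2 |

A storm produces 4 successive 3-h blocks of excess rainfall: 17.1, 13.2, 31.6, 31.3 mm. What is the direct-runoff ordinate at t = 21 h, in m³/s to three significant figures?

By discrete convolution, Q_j = Σ (P_i / 10 mm) · U_{j−i}.
At t = 21 h (j=7): Q = (17.1/10)·2 + (13.2/10)·3 + (31.6/10)·4 + (31.3/10)·6 = 38.8 m³/s.

Q ≈ 38.8 m³/s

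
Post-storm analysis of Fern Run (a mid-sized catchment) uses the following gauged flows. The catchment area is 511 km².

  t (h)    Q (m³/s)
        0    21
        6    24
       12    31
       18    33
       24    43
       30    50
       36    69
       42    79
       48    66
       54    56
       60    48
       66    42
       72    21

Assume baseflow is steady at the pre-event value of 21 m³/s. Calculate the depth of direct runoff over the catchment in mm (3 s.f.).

Direct runoff: 0.0, 3.0, 10.0, 12.0, 22.0, 29.0, 48.0, 58.0, 45.0, 35.0, 27.0, 21.0, 0.0 m³/s; ΣQ_DR = 310.0 m³/s.
V = ΣQ_DR · Δt = 310.0 × 21600 s = 6.696 × 10^6 m³.
Over A = 511 km², depth = V / A = 13.1 mm.

d ≈ 13.1 mm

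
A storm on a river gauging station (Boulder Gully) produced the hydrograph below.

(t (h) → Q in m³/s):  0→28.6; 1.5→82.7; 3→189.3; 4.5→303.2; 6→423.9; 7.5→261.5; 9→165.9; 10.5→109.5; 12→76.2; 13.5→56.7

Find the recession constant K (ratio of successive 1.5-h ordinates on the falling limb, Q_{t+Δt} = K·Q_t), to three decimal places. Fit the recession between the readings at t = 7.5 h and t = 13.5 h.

Using the recession-limb readings at t = 7.5 h and t = 13.5 h: Q falls from 261.5 to 56.7 m³/s over 4 intervals.
K = (Q₂/Q₁)^(1/4) = (56.7/261.5)^(1/4) = 0.682.

K ≈ 0.682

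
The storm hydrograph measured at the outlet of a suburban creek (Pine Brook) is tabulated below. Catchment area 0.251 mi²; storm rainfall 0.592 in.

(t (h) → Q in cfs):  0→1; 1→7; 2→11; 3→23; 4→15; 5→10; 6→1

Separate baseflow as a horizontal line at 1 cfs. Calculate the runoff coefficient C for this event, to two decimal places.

ΣQ_DR = 61.00 cfs; V = ΣQ_DR·Δt = 2.196 × 10^5 ft³.
Runoff depth d = V / A = 0.3766 in.
C = d / P = 0.3766 / 0.592 = 0.64.

C ≈ 0.64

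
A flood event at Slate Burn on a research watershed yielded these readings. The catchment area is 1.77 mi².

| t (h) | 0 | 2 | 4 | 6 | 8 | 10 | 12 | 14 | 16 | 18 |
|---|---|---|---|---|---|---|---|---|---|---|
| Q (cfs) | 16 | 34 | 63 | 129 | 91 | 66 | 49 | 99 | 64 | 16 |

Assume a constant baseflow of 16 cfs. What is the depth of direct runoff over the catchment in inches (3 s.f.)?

Direct runoff: 0.0, 18.0, 47.0, 113.0, 75.0, 50.0, 33.0, 83.0, 48.0, 0.0 cfs; ΣQ_DR = 467.0 cfs.
V = ΣQ_DR · Δt = 467.0 × 7200 s = 3.362 × 10^6 ft³.
Over A = 1.77 mi², depth = V / A = 0.818 in.

d ≈ 0.818 in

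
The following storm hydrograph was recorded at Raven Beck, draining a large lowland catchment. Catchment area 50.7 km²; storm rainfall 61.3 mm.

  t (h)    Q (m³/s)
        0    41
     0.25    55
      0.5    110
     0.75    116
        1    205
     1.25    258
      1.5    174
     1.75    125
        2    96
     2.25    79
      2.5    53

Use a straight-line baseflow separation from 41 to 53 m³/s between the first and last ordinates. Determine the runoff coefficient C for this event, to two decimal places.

ΣQ_DR = 795.0 m³/s; V = ΣQ_DR·Δt = 7.155 × 10^5 m³.
Runoff depth d = V / A = 14.11 mm.
C = d / P = 14.11 / 61.3 = 0.23.

C ≈ 0.23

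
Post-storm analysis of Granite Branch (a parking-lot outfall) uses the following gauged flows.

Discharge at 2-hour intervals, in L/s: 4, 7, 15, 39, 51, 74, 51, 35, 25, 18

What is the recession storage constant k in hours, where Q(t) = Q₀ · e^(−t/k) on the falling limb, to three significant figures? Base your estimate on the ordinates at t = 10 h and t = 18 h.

On the falling limb, Q drops from 74 to 18 L/s between t = 10 h and t = 18 h (Δt = 8 h).
k = −Δt / ln(Q₂/Q₁) = −8 / ln(18/74) = 5.66 h.

k ≈ 5.66 h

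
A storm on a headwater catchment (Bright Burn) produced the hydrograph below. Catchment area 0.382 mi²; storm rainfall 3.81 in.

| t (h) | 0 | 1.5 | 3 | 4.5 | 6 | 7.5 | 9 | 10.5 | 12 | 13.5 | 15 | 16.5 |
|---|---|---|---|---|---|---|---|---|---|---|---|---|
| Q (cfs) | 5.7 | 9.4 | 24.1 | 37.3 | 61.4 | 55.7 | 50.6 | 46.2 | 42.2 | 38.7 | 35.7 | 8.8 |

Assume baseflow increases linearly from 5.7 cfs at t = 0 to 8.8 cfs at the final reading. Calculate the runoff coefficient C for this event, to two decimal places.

ΣQ_DR = 328.8 cfs; V = ΣQ_DR·Δt = 1.776 × 10^6 ft³.
Runoff depth d = V / A = 2.001 in.
C = d / P = 2.001 / 3.81 = 0.53.

C ≈ 0.53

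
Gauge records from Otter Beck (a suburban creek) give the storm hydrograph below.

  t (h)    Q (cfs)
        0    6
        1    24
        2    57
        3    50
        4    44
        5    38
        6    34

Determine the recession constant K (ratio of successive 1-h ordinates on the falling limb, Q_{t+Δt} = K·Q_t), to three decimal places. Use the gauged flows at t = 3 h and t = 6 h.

Using the recession-limb readings at t = 3 h and t = 6 h: Q falls from 50 to 34 cfs over 3 intervals.
K = (Q₂/Q₁)^(1/3) = (34/50)^(1/3) = 0.879.

K ≈ 0.879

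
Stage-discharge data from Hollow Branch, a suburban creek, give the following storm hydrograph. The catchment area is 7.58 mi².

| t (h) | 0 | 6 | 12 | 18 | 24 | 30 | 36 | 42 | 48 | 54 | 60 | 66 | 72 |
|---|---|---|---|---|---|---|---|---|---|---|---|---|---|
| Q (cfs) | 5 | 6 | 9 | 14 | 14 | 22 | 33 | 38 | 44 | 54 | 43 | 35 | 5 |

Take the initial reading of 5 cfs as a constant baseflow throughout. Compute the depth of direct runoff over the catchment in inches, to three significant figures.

d ≈ 0.315 in

Direct runoff: 0.0, 1.0, 4.0, 9.0, 9.0, 17.0, 28.0, 33.0, 39.0, 49.0, 38.0, 30.0, 0.0 cfs; ΣQ_DR = 257.0 cfs.
V = ΣQ_DR · Δt = 257.0 × 21600 s = 5.551 × 10^6 ft³.
Over A = 7.58 mi², depth = V / A = 0.315 in.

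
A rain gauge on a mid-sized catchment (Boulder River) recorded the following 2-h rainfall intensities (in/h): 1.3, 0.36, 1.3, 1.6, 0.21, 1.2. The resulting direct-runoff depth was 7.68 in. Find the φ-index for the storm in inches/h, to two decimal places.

Only the 4 blocks with intensity above φ contribute runoff: 1.3, 1.3, 1.6, 1.2 in/h.
Σ(I−φ)·Δt = d  ⇒  (1.3+1.3+1.6+1.2 − 4φ)·2 = 7.68
φ = (5.400 − 7.68/2) / 4 = 0.39 in/h.

φ ≈ 0.39 in/h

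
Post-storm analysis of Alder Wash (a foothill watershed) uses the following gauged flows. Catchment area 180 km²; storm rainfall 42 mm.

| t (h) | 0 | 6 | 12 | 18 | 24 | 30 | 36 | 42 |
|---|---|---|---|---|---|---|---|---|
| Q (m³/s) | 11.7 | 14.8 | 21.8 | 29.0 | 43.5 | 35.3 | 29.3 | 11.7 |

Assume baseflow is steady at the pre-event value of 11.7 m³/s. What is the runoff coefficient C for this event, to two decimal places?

C ≈ 0.30

ΣQ_DR = 103.5 m³/s; V = ΣQ_DR·Δt = 2.236 × 10^6 m³.
Runoff depth d = V / A = 12.42 mm.
C = d / P = 12.42 / 42 = 0.30.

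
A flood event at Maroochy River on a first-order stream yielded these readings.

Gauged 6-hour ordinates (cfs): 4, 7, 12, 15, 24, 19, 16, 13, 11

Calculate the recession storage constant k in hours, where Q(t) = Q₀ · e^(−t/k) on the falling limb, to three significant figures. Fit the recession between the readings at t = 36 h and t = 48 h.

On the falling limb, Q drops from 16 to 11 cfs between t = 36 h and t = 48 h (Δt = 12 h).
k = −Δt / ln(Q₂/Q₁) = −12 / ln(11/16) = 32.0 h.

k ≈ 32.0 h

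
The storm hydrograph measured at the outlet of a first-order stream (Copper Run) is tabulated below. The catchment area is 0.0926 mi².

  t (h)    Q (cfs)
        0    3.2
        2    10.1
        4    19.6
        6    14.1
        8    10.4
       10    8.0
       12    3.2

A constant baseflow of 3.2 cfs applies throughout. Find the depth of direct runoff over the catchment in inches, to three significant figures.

Direct runoff: 0.0, 6.9, 16.4, 10.9, 7.2, 4.8, 0.0 cfs; ΣQ_DR = 46.20 cfs.
V = ΣQ_DR · Δt = 46.20 × 7200 s = 3.326 × 10^5 ft³.
Over A = 0.0926 mi², depth = V / A = 1.55 in.

d ≈ 1.55 in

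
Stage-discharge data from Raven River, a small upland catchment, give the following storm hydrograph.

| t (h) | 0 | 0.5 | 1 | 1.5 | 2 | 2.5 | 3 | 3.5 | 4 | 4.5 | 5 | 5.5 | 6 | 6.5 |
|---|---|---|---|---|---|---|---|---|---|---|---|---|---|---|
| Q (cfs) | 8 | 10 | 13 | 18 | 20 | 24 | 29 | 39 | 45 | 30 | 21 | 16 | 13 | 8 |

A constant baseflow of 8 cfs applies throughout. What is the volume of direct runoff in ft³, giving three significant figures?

Direct-runoff ordinates (Q − Q_b): 0.0, 2.0, 5.0, 10.0, 12.0, 16.0, 21.0, 31.0, 37.0, 22.0, 13.0, 8.0, 5.0, 0.0 cfs.
ΣQ_DR = 182.0 cfs.
With Δt = 0.5 h = 1800 s, V = ΣQ_DR · Δt = 182.0 × 1800 = 3.28 × 10^5 ft³.

V ≈ 3.28 × 10^5 ft³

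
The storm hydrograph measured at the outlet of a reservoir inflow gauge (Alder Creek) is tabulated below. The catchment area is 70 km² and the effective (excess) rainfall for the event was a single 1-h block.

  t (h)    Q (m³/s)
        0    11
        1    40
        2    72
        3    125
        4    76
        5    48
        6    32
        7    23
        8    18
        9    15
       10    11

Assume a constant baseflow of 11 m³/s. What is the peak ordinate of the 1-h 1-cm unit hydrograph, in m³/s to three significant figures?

Direct runoff: 0.0, 29.0, 61.0, 114.0, 65.0, 37.0, 21.0, 12.0, 7.0, 4.0, 0.0 m³/s; ΣQ_DR = 350.0 m³/s, peak = 114.0 m³/s.
Runoff depth d = ΣQ_DR·Δt / A = 350.0 × 3600 / (70 km²) = 18.00 mm.
The 1-cm UH is the DRH scaled by (10 mm)/d, so U_p = 114.0 × 10/18.00 = 63.3 m³/s.

U_p ≈ 63.3 m³/s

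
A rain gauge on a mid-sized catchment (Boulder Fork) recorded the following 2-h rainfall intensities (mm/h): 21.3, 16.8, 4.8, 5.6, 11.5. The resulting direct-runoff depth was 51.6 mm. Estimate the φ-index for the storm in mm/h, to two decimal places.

Only the 3 blocks with intensity above φ contribute runoff: 21.3, 16.8, 11.5 mm/h.
Σ(I−φ)·Δt = d  ⇒  (21.3+16.8+11.5 − 3φ)·2 = 51.6
φ = (49.60 − 51.6/2) / 3 = 7.93 mm/h.

φ ≈ 7.93 mm/h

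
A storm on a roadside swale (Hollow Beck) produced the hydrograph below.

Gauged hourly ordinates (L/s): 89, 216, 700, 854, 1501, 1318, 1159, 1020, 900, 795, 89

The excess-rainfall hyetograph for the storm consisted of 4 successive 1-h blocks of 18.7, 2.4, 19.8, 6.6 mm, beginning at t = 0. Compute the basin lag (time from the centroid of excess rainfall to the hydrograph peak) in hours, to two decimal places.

t_L ≈ 2.20 h

Centroid of excess rainfall: t_c = Σ P_i·t̄_i / ΣP_i = 1.8011 h (block centres at 0.5, 1.5, 2.5, 3.5 h).
Hydrograph peak occurs at t = 4 h, so basin lag t_L = 4 − 1.8011 = 2.20 h.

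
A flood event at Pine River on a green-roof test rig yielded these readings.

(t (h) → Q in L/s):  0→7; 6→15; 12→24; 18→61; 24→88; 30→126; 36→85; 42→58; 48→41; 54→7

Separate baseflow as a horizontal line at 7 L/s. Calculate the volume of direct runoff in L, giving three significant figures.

Direct-runoff ordinates (Q − Q_b): 0.0, 8.0, 17.0, 54.0, 81.0, 119.0, 78.0, 51.0, 34.0, 0.0 L/s.
ΣQ_DR = 442.0 L/s.
With Δt = 6 h = 21600 s, V = ΣQ_DR · Δt = 442.0 × 21600 = 9.55 × 10^6 L.

V ≈ 9.55 × 10^6 L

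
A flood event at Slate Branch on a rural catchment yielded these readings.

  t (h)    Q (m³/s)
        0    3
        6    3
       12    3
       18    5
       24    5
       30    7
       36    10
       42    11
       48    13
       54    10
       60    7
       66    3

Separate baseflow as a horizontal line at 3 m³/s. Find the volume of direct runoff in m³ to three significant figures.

Direct-runoff ordinates (Q − Q_b): 0.0, 0.0, 0.0, 2.0, 2.0, 4.0, 7.0, 8.0, 10.0, 7.0, 4.0, 0.0 m³/s.
ΣQ_DR = 44.00 m³/s.
With Δt = 6 h = 21600 s, V = ΣQ_DR · Δt = 44.00 × 21600 = 9.50 × 10^5 m³.

V ≈ 9.50 × 10^5 m³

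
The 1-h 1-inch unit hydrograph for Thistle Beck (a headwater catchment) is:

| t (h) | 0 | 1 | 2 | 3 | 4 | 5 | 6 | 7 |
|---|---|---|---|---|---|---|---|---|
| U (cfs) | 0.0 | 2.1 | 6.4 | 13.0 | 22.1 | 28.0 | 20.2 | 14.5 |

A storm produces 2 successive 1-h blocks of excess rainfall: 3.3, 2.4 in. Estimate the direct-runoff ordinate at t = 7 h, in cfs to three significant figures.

Q ≈ 96.3 cfs

By discrete convolution, Q_j = Σ (P_i / 1 in) · U_{j−i}.
At t = 7 h (j=7): Q = (3.3/1)·14.5 + (2.4/1)·20.2 = 96.3 cfs.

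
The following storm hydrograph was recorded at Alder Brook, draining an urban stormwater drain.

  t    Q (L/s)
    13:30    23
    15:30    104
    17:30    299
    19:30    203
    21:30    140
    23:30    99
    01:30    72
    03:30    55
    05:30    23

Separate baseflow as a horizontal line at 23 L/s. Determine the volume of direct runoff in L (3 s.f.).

Direct-runoff ordinates (Q − Q_b): 0.0, 81.0, 276.0, 180.0, 117.0, 76.0, 49.0, 32.0, 0.0 L/s.
ΣQ_DR = 811.0 L/s.
With Δt = 2 h = 7200 s, V = ΣQ_DR · Δt = 811.0 × 7200 = 5.84 × 10^6 L.

V ≈ 5.84 × 10^6 L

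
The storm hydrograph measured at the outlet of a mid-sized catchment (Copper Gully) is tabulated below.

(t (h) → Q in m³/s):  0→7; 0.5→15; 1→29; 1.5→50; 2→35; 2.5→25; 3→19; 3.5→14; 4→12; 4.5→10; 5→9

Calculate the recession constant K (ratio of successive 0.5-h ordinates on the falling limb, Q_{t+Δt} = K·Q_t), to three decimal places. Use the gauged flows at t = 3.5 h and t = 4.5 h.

K ≈ 0.845

Using the recession-limb readings at t = 3.5 h and t = 4.5 h: Q falls from 14 to 10 m³/s over 2 intervals.
K = (Q₂/Q₁)^(1/2) = (10/14)^(1/2) = 0.845.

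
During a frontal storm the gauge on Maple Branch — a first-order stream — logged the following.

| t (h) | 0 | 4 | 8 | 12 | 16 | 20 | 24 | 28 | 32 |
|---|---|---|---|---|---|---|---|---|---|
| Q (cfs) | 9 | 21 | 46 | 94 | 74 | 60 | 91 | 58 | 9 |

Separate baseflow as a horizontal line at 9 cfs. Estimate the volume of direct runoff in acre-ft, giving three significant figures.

Direct-runoff ordinates (Q − Q_b): 0.0, 12.0, 37.0, 85.0, 65.0, 51.0, 82.0, 49.0, 0.0 cfs.
ΣQ_DR = 381.0 cfs.
With Δt = 4 h = 14400 s, V = ΣQ_DR · Δt = 381.0 × 14400 = 5.49 × 10^6 ft³ = 126 acre-ft.

V ≈ 126 acre-ft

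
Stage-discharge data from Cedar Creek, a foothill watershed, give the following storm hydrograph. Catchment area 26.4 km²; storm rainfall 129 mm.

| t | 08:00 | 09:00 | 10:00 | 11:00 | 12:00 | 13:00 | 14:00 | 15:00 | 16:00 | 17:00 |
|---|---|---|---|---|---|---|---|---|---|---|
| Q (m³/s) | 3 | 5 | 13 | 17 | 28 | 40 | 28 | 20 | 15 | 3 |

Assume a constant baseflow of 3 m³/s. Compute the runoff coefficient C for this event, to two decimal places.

C ≈ 0.15

ΣQ_DR = 142.0 m³/s; V = ΣQ_DR·Δt = 5.112 × 10^5 m³.
Runoff depth d = V / A = 19.36 mm.
C = d / P = 19.36 / 129 = 0.15.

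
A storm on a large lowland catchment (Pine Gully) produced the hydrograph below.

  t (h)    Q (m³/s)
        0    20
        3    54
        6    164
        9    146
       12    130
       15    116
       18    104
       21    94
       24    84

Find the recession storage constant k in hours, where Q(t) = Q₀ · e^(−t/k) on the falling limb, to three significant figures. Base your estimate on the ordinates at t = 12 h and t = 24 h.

On the falling limb, Q drops from 130 to 84 m³/s between t = 12 h and t = 24 h (Δt = 12 h).
k = −Δt / ln(Q₂/Q₁) = −12 / ln(84/130) = 27.5 h.

k ≈ 27.5 h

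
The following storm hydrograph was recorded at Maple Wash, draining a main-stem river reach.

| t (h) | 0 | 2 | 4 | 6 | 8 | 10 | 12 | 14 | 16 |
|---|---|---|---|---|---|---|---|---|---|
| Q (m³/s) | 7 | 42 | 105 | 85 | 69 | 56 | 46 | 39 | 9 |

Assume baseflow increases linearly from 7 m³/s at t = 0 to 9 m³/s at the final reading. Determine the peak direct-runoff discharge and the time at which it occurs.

Subtracting baseflow gives direct-runoff ordinates: 0.00, 34.75, 97.50, 77.25, 61.00, 47.75, 37.50, 30.25, 0.00 m³/s.
The maximum is 97.50 m³/s, occurring at the reading for t = 4 h.

Q_p = 97.50 m³/s at t = 4 h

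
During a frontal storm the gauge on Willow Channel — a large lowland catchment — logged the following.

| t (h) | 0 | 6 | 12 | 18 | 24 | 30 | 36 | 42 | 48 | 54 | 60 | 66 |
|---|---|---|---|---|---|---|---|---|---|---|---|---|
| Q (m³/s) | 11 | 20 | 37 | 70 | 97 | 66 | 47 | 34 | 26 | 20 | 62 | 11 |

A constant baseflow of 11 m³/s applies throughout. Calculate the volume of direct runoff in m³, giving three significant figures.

V ≈ 7.97 × 10^6 m³

Direct-runoff ordinates (Q − Q_b): 0.0, 9.0, 26.0, 59.0, 86.0, 55.0, 36.0, 23.0, 15.0, 9.0, 51.0, 0.0 m³/s.
ΣQ_DR = 369.0 m³/s.
With Δt = 6 h = 21600 s, V = ΣQ_DR · Δt = 369.0 × 21600 = 7.97 × 10^6 m³.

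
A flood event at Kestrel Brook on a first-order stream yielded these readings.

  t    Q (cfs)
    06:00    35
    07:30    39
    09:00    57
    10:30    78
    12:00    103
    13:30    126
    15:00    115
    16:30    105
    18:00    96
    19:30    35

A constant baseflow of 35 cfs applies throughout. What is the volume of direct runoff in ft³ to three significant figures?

Direct-runoff ordinates (Q − Q_b): 0.0, 4.0, 22.0, 43.0, 68.0, 91.0, 80.0, 70.0, 61.0, 0.0 cfs.
ΣQ_DR = 439.0 cfs.
With Δt = 1.5 h = 5400 s, V = ΣQ_DR · Δt = 439.0 × 5400 = 2.37 × 10^6 ft³.

V ≈ 2.37 × 10^6 ft³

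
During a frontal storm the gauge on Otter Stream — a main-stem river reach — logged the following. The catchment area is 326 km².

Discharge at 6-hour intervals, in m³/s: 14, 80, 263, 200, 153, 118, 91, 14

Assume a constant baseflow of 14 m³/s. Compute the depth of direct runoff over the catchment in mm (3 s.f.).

d ≈ 54.4 mm

Direct runoff: 0.0, 66.0, 249.0, 186.0, 139.0, 104.0, 77.0, 0.0 m³/s; ΣQ_DR = 821.0 m³/s.
V = ΣQ_DR · Δt = 821.0 × 21600 s = 1.773 × 10^7 m³.
Over A = 326 km², depth = V / A = 54.4 mm.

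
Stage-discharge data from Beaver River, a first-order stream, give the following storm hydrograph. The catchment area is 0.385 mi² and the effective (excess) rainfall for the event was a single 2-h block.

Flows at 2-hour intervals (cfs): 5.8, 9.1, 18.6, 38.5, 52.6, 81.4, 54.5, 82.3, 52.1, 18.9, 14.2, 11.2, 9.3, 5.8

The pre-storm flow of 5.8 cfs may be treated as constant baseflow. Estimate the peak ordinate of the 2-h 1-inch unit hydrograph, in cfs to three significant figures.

U_p ≈ 25.5 cfs

Direct runoff: 0.0, 3.3, 12.8, 32.7, 46.8, 75.6, 48.7, 76.5, 46.3, 13.1, 8.4, 5.4, 3.5, 0.0 cfs; ΣQ_DR = 373.1 cfs, peak = 76.5 cfs.
Runoff depth d = ΣQ_DR·Δt / A = 373.1 × 7200 / (0.385 mi²) = 3.003 in.
The 1-inch UH is the DRH scaled by (1 in)/d, so U_p = 76.5 × 1/3.003 = 25.5 cfs.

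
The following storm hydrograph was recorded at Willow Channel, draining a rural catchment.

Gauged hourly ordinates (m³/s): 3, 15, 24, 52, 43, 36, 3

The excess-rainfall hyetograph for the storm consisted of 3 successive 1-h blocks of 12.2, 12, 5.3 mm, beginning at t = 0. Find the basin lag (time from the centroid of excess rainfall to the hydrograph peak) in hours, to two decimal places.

t_L ≈ 1.73 h

Centroid of excess rainfall: t_c = Σ P_i·t̄_i / ΣP_i = 1.2661 h (block centres at 0.5, 1.5, 2.5 h).
Hydrograph peak occurs at t = 3 h, so basin lag t_L = 3 − 1.2661 = 1.73 h.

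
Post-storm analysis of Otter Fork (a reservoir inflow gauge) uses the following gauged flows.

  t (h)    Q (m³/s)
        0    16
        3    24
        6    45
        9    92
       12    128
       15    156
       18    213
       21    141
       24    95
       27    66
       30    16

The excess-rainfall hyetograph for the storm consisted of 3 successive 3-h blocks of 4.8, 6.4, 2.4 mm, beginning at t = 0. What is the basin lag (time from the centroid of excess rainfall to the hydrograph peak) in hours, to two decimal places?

Centroid of excess rainfall: t_c = Σ P_i·t̄_i / ΣP_i = 3.9706 h (block centres at 1.5, 4.5, 7.5 h).
Hydrograph peak occurs at t = 18 h, so basin lag t_L = 18 − 3.9706 = 14.03 h.

t_L ≈ 14.03 h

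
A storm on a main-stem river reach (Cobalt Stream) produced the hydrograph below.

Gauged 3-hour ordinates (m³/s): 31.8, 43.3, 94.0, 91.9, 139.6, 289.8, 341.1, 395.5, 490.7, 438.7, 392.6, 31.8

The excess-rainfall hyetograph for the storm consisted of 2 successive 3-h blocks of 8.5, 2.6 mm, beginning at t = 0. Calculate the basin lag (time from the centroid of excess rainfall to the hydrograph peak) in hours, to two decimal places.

t_L ≈ 21.80 h

Centroid of excess rainfall: t_c = Σ P_i·t̄_i / ΣP_i = 2.2027 h (block centres at 1.5, 4.5 h).
Hydrograph peak occurs at t = 24 h, so basin lag t_L = 24 − 2.2027 = 21.80 h.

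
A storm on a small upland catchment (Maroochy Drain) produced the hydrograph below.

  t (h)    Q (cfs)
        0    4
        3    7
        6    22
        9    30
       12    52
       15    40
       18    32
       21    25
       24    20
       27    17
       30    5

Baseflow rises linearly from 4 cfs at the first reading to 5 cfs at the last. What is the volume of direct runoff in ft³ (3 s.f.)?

V ≈ 2.21 × 10^6 ft³

Direct-runoff ordinates (Q − Q_b): 0.00, 2.90, 17.80, 25.70, 47.60, 35.50, 27.40, 20.30, 15.20, 12.10, 0.00 cfs.
ΣQ_DR = 204.5 cfs.
With Δt = 3 h = 10800 s, V = ΣQ_DR · Δt = 204.5 × 10800 = 2.21 × 10^6 ft³.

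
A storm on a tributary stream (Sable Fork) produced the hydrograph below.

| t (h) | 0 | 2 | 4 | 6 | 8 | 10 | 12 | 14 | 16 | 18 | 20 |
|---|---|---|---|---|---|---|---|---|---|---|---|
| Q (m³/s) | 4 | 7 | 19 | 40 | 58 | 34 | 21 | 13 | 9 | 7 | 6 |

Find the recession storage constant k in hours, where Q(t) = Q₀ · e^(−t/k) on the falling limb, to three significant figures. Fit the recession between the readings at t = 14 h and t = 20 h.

k ≈ 7.76 h

On the falling limb, Q drops from 13 to 6 m³/s between t = 14 h and t = 20 h (Δt = 6 h).
k = −Δt / ln(Q₂/Q₁) = −6 / ln(6/13) = 7.76 h.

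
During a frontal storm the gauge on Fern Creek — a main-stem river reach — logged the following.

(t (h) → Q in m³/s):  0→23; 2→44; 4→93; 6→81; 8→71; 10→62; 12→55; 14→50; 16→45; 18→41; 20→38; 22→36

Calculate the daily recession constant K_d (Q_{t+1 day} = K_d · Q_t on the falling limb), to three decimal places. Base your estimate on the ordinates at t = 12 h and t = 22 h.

K_d ≈ 0.362

Between t = 12 h and t = 22 h the flow falls from 55 to 36 m³/s over 5×2 h = 10 h.
Per-interval ratio K = (36/55)^(1/5) = 0.9187; K_d = K^(24/2) = 0.362.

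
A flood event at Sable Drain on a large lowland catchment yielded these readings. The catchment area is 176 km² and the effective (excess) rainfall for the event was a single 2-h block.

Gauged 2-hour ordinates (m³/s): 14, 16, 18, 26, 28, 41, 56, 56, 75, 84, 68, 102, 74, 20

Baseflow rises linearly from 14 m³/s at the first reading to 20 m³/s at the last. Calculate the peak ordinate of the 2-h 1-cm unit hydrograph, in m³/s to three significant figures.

Direct runoff: 0.00, 1.54, 3.08, 10.62, 12.15, 24.69, 39.23, 38.77, 57.31, 65.85, 49.38, 82.92, 54.46, 0.00 m³/s; ΣQ_DR = 440.0 m³/s, peak = 82.92 m³/s.
Runoff depth d = ΣQ_DR·Δt / A = 440.0 × 7200 / (176 km²) = 18.00 mm.
The 1-cm UH is the DRH scaled by (10 mm)/d, so U_p = 82.92 × 10/18.00 = 46.1 m³/s.

U_p ≈ 46.1 m³/s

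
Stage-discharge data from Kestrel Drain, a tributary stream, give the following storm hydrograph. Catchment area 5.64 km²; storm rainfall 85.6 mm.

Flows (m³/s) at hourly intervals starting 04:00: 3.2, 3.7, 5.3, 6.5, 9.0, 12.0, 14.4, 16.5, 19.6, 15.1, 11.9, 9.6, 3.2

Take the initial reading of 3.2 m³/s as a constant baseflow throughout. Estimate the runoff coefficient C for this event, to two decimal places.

ΣQ_DR = 88.40 m³/s; V = ΣQ_DR·Δt = 3.182 × 10^5 m³.
Runoff depth d = V / A = 56.43 mm.
C = d / P = 56.43 / 85.6 = 0.66.

C ≈ 0.66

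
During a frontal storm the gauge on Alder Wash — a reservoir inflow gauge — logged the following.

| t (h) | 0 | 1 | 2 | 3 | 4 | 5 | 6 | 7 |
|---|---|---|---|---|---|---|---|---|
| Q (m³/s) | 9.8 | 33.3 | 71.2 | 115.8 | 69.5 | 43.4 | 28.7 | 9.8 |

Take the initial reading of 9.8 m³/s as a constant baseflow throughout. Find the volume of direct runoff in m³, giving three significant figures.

V ≈ 1.09 × 10^6 m³

Direct-runoff ordinates (Q − Q_b): 0.0, 23.5, 61.4, 106.0, 59.7, 33.6, 18.9, 0.0 m³/s.
ΣQ_DR = 303.1 m³/s.
With Δt = 1 h = 3600 s, V = ΣQ_DR · Δt = 303.1 × 3600 = 1.09 × 10^6 m³.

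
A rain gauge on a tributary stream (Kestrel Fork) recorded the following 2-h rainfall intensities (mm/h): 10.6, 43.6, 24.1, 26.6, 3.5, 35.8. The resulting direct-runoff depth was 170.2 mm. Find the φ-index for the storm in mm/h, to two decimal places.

φ ≈ 11.25 mm/h

Only the 4 blocks with intensity above φ contribute runoff: 43.6, 24.1, 26.6, 35.8 mm/h.
Σ(I−φ)·Δt = d  ⇒  (43.6+24.1+26.6+35.8 − 4φ)·2 = 170.2
φ = (130.1 − 170.2/2) / 4 = 11.25 mm/h.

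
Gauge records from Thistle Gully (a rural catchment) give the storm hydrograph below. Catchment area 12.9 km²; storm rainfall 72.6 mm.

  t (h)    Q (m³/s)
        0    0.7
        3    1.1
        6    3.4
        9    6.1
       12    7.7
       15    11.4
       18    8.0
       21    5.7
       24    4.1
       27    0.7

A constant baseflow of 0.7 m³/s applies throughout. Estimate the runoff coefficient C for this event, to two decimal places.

C ≈ 0.48

ΣQ_DR = 41.90 m³/s; V = ΣQ_DR·Δt = 4.525 × 10^5 m³.
Runoff depth d = V / A = 35.08 mm.
C = d / P = 35.08 / 72.6 = 0.48.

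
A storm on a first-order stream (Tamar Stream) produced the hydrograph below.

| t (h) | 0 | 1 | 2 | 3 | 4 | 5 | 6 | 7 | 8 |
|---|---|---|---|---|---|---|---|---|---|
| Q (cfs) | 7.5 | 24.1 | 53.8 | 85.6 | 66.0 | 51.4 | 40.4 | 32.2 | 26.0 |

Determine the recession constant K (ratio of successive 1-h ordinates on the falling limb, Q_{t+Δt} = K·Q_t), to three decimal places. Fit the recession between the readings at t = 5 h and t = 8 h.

Using the recession-limb readings at t = 5 h and t = 8 h: Q falls from 51.4 to 26.0 cfs over 3 intervals.
K = (Q₂/Q₁)^(1/3) = (26.0/51.4)^(1/3) = 0.797.

K ≈ 0.797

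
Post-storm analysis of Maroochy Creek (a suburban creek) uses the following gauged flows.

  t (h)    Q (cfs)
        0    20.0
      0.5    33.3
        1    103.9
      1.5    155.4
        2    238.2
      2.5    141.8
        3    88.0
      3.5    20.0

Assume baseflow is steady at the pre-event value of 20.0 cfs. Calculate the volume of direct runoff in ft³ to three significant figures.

V ≈ 1.15 × 10^6 ft³

Direct-runoff ordinates (Q − Q_b): 0.0, 13.3, 83.9, 135.4, 218.2, 121.8, 68.0, 0.0 cfs.
ΣQ_DR = 640.6 cfs.
With Δt = 0.5 h = 1800 s, V = ΣQ_DR · Δt = 640.6 × 1800 = 1.15 × 10^6 ft³.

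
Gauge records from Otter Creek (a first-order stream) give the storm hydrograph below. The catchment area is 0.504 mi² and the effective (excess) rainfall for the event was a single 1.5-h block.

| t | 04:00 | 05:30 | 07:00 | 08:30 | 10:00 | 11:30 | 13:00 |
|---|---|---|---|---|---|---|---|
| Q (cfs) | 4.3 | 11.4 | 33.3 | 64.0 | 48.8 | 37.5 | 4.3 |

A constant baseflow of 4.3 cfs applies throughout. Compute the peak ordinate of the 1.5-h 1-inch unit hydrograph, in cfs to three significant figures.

Direct runoff: 0.0, 7.1, 29.0, 59.7, 44.5, 33.2, 0.0 cfs; ΣQ_DR = 173.5 cfs, peak = 59.7 cfs.
Runoff depth d = ΣQ_DR·Δt / A = 173.5 × 5400 / (0.504 mi²) = 0.8002 in.
The 1-inch UH is the DRH scaled by (1 in)/d, so U_p = 59.7 × 1/0.8002 = 74.6 cfs.

U_p ≈ 74.6 cfs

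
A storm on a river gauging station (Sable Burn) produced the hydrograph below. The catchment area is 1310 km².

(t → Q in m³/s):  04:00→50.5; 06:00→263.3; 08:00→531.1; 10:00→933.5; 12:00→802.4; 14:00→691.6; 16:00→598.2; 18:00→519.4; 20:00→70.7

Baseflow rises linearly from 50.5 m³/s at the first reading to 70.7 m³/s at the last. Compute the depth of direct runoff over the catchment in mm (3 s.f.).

Direct runoff: 0.00, 210.28, 475.55, 875.42, 741.80, 628.48, 532.55, 451.23, 0.00 m³/s; ΣQ_DR = 3915 m³/s.
V = ΣQ_DR · Δt = 3915 × 7200 s = 2.819 × 10^7 m³.
Over A = 1310 km², depth = V / A = 21.5 mm.

d ≈ 21.5 mm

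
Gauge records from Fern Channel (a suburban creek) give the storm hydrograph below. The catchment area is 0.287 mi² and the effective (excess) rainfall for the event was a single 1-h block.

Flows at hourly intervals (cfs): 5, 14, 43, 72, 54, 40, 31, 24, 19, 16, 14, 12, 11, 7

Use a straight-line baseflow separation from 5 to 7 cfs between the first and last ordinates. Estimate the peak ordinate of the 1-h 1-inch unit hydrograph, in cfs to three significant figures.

Direct runoff: 0.00, 8.85, 37.69, 66.54, 48.38, 34.23, 25.08, 17.92, 12.77, 9.62, 7.46, 5.31, 4.15, 0.00 cfs; ΣQ_DR = 278.0 cfs, peak = 66.54 cfs.
Runoff depth d = ΣQ_DR·Δt / A = 278.0 × 3600 / (0.287 mi²) = 1.501 in.
The 1-inch UH is the DRH scaled by (1 in)/d, so U_p = 66.54 × 1/1.501 = 44.3 cfs.

U_p ≈ 44.3 cfs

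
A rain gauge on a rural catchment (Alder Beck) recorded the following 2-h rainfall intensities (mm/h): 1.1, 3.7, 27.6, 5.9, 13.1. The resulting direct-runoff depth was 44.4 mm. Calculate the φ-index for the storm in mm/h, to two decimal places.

φ ≈ 9.25 mm/h

Only the 2 blocks with intensity above φ contribute runoff: 27.6, 13.1 mm/h.
Σ(I−φ)·Δt = d  ⇒  (27.6+13.1 − 2φ)·2 = 44.4
φ = (40.70 − 44.4/2) / 2 = 9.25 mm/h.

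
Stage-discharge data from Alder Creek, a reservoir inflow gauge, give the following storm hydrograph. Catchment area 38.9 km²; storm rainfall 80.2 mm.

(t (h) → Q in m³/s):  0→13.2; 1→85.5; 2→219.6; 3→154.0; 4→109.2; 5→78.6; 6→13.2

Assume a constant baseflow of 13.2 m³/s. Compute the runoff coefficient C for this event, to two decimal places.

C ≈ 0.67

ΣQ_DR = 580.9 m³/s; V = ΣQ_DR·Δt = 2.091 × 10^6 m³.
Runoff depth d = V / A = 53.76 mm.
C = d / P = 53.76 / 80.2 = 0.67.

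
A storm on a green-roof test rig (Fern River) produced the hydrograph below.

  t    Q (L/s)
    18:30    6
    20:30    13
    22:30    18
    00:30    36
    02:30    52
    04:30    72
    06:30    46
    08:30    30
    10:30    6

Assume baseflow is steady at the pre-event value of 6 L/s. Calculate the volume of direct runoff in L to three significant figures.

V ≈ 1.62 × 10^6 L

Direct-runoff ordinates (Q − Q_b): 0.0, 7.0, 12.0, 30.0, 46.0, 66.0, 40.0, 24.0, 0.0 L/s.
ΣQ_DR = 225.0 L/s.
With Δt = 2 h = 7200 s, V = ΣQ_DR · Δt = 225.0 × 7200 = 1.62 × 10^6 L.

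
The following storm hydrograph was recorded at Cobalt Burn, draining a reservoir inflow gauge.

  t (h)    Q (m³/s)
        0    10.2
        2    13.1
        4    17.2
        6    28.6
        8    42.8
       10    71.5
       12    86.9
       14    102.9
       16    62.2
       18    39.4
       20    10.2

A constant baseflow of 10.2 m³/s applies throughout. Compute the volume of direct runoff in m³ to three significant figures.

Direct-runoff ordinates (Q − Q_b): 0.0, 2.9, 7.0, 18.4, 32.6, 61.3, 76.7, 92.7, 52.0, 29.2, 0.0 m³/s.
ΣQ_DR = 372.8 m³/s.
With Δt = 2 h = 7200 s, V = ΣQ_DR · Δt = 372.8 × 7200 = 2.68 × 10^6 m³.

V ≈ 2.68 × 10^6 m³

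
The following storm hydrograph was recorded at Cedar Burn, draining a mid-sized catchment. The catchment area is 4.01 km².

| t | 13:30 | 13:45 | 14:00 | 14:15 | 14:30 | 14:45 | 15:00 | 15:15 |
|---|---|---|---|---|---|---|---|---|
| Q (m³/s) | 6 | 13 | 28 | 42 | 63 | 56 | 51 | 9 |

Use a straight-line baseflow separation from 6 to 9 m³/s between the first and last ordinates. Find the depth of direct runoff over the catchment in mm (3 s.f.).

Direct runoff: 0.00, 6.57, 21.14, 34.71, 55.29, 47.86, 42.43, 0.00 m³/s; ΣQ_DR = 208.0 m³/s.
V = ΣQ_DR · Δt = 208.0 × 900 s = 1.872 × 10^5 m³.
Over A = 4.01 km², depth = V / A = 46.7 mm.

d ≈ 46.7 mm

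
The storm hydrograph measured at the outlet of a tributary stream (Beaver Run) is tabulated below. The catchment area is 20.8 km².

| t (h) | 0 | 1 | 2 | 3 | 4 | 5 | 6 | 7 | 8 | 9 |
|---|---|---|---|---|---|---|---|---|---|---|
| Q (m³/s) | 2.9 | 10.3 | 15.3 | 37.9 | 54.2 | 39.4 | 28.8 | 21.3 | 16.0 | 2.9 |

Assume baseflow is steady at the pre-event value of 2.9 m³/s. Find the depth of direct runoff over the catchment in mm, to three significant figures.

Direct runoff: 0.0, 7.4, 12.4, 35.0, 51.3, 36.5, 25.9, 18.4, 13.1, 0.0 m³/s; ΣQ_DR = 200.0 m³/s.
V = ΣQ_DR · Δt = 200.0 × 3600 s = 7.200 × 10^5 m³.
Over A = 20.8 km², depth = V / A = 34.6 mm.

d ≈ 34.6 mm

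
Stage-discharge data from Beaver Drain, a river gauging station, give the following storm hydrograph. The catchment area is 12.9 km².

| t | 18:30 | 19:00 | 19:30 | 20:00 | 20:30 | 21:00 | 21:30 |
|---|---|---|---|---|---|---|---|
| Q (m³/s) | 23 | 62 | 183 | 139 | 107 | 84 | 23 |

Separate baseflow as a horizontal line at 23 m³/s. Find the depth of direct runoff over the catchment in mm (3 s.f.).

Direct runoff: 0.0, 39.0, 160.0, 116.0, 84.0, 61.0, 0.0 m³/s; ΣQ_DR = 460.0 m³/s.
V = ΣQ_DR · Δt = 460.0 × 1800 s = 8.280 × 10^5 m³.
Over A = 12.9 km², depth = V / A = 64.2 mm.

d ≈ 64.2 mm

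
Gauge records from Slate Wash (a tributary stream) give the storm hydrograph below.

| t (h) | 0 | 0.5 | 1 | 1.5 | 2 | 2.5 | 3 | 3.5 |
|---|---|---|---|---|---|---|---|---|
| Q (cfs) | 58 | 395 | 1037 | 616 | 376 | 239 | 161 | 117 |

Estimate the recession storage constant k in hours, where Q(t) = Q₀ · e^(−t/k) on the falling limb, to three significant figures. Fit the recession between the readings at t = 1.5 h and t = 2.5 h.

On the falling limb, Q drops from 616 to 239 cfs between t = 1.5 h and t = 2.5 h (Δt = 1 h).
k = −Δt / ln(Q₂/Q₁) = −1 / ln(239/616) = 1.06 h.

k ≈ 1.06 h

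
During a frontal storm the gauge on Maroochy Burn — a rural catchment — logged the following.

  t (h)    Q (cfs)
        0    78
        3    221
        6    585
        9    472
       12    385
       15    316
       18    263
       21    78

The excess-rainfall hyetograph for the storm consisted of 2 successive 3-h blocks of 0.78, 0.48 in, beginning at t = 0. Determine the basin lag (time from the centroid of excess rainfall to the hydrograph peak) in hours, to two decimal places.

t_L ≈ 3.36 h

Centroid of excess rainfall: t_c = Σ P_i·t̄_i / ΣP_i = 2.6429 h (block centres at 1.5, 4.5 h).
Hydrograph peak occurs at t = 6 h, so basin lag t_L = 6 − 2.6429 = 3.36 h.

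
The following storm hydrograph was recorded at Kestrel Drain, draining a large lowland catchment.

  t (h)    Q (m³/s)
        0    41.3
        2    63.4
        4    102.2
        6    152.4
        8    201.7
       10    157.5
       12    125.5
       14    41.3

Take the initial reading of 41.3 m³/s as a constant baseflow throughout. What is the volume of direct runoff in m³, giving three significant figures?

V ≈ 4.00 × 10^6 m³

Direct-runoff ordinates (Q − Q_b): 0.0, 22.1, 60.9, 111.1, 160.4, 116.2, 84.2, 0.0 m³/s.
ΣQ_DR = 554.9 m³/s.
With Δt = 2 h = 7200 s, V = ΣQ_DR · Δt = 554.9 × 7200 = 4.00 × 10^6 m³.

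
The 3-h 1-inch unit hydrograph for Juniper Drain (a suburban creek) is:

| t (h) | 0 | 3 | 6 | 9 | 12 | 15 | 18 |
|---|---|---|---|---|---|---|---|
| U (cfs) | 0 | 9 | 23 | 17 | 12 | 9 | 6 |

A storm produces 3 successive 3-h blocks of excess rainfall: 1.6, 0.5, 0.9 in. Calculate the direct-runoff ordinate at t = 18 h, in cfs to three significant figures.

By discrete convolution, Q_j = Σ (P_i / 1 in) · U_{j−i}.
At t = 18 h (j=6): Q = (1.6/1)·6 + (0.5/1)·9 + (0.9/1)·12 = 24.9 cfs.

Q ≈ 24.9 cfs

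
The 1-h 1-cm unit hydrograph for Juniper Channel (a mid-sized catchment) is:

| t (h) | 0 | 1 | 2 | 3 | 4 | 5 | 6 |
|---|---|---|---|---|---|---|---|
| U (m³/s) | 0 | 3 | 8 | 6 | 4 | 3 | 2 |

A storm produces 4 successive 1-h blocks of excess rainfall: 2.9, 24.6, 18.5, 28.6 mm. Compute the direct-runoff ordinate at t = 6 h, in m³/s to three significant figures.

Q ≈ 32.5 m³/s

By discrete convolution, Q_j = Σ (P_i / 10 mm) · U_{j−i}.
At t = 6 h (j=6): Q = (2.9/10)·2 + (24.6/10)·3 + (18.5/10)·4 + (28.6/10)·6 = 32.5 m³/s.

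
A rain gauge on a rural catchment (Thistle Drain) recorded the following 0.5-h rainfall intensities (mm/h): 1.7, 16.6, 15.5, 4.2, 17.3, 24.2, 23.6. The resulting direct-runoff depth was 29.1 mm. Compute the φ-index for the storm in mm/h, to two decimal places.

Only the 5 blocks with intensity above φ contribute runoff: 16.6, 15.5, 17.3, 24.2, 23.6 mm/h.
Σ(I−φ)·Δt = d  ⇒  (16.6+15.5+17.3+24.2+23.6 − 5φ)·0.5 = 29.1
φ = (97.20 − 29.1/0.5) / 5 = 7.80 mm/h.

φ ≈ 7.80 mm/h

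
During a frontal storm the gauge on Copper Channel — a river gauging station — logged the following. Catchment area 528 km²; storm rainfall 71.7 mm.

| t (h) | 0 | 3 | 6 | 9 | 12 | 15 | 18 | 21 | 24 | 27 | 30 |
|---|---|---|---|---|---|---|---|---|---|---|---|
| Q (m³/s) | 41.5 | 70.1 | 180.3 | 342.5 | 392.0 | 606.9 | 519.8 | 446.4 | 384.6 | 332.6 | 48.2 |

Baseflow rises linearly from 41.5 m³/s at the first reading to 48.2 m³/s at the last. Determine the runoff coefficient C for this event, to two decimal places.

C ≈ 0.82

ΣQ_DR = 2872 m³/s; V = ΣQ_DR·Δt = 3.101 × 10^7 m³.
Runoff depth d = V / A = 58.74 mm.
C = d / P = 58.74 / 71.7 = 0.82.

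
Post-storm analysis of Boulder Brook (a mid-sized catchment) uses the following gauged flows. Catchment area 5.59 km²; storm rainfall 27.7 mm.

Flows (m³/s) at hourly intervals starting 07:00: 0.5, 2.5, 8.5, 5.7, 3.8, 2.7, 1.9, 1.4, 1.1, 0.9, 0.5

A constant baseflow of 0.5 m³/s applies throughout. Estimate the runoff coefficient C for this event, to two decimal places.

C ≈ 0.56

ΣQ_DR = 24.00 m³/s; V = ΣQ_DR·Δt = 86400 m³.
Runoff depth d = V / A = 15.46 mm.
C = d / P = 15.46 / 27.7 = 0.56.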